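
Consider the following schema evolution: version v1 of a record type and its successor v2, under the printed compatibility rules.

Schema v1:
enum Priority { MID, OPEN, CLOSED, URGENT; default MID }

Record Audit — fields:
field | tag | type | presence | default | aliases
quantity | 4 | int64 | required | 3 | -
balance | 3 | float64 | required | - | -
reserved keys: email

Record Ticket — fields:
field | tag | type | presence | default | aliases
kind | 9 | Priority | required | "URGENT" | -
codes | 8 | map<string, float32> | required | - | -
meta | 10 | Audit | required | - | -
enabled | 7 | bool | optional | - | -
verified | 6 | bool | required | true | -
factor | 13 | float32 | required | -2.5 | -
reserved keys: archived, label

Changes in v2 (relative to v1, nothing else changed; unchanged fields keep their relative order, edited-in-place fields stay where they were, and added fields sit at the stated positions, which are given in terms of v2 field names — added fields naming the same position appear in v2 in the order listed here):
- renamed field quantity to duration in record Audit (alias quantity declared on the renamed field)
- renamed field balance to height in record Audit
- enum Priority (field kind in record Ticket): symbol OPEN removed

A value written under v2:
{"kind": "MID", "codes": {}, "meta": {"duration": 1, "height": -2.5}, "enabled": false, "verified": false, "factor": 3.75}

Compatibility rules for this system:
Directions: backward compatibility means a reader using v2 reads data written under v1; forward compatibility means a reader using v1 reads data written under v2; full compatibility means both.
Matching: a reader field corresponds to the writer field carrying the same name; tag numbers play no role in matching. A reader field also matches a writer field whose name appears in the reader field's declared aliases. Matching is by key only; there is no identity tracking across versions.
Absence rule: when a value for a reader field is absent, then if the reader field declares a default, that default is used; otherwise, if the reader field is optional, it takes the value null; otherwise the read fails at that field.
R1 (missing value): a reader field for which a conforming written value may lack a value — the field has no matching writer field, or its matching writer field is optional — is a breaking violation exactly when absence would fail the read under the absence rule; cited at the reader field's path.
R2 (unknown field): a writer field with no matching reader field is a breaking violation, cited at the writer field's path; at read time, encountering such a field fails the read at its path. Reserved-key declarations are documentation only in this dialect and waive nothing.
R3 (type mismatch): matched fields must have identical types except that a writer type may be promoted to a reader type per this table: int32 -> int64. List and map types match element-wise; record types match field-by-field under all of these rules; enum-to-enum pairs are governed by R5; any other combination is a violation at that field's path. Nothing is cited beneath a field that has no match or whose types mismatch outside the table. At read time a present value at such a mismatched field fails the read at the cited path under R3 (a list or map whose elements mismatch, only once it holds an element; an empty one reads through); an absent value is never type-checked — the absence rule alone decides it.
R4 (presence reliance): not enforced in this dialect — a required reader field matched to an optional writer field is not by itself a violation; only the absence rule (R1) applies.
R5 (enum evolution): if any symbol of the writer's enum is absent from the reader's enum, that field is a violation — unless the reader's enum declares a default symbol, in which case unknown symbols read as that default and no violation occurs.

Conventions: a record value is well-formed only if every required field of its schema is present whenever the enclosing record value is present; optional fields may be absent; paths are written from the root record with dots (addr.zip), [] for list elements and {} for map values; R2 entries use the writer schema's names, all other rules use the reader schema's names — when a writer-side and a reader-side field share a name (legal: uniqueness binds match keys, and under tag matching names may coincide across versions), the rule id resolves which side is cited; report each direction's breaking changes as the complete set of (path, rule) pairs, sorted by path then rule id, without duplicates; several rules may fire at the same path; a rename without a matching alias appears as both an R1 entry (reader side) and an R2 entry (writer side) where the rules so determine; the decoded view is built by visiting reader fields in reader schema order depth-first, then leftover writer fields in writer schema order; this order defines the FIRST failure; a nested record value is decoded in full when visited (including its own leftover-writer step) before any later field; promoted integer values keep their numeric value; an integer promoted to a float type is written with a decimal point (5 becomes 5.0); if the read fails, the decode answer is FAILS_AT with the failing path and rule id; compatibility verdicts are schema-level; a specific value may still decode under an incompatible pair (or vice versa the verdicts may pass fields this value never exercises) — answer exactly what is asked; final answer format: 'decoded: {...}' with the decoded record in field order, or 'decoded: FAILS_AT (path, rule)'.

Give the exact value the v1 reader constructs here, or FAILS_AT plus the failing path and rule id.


the writer's type comes first in each Ticket pair
decode walk for Ticket under reader schema v1:
  kind := "MID"
  codes := {}
  meta.quantity := 3 (no value, default fills)
  read fails at meta.balance under R1 (no fill)
  => FAILS_AT (meta.balance, R1)
the other Ticket changes do not affect what is asked:
  renamed field quantity to duration in record Audit (alias quantity declared on the renamed field) -> affects the rule determinations only; this particular Ticket value decodes identically
  enum Priority (field kind in record Ticket): symbol OPEN removed -> fires no rule on Ticket under this dialect and leaves the result unchanged

decoded: FAILS_AT (meta.balance, R1)


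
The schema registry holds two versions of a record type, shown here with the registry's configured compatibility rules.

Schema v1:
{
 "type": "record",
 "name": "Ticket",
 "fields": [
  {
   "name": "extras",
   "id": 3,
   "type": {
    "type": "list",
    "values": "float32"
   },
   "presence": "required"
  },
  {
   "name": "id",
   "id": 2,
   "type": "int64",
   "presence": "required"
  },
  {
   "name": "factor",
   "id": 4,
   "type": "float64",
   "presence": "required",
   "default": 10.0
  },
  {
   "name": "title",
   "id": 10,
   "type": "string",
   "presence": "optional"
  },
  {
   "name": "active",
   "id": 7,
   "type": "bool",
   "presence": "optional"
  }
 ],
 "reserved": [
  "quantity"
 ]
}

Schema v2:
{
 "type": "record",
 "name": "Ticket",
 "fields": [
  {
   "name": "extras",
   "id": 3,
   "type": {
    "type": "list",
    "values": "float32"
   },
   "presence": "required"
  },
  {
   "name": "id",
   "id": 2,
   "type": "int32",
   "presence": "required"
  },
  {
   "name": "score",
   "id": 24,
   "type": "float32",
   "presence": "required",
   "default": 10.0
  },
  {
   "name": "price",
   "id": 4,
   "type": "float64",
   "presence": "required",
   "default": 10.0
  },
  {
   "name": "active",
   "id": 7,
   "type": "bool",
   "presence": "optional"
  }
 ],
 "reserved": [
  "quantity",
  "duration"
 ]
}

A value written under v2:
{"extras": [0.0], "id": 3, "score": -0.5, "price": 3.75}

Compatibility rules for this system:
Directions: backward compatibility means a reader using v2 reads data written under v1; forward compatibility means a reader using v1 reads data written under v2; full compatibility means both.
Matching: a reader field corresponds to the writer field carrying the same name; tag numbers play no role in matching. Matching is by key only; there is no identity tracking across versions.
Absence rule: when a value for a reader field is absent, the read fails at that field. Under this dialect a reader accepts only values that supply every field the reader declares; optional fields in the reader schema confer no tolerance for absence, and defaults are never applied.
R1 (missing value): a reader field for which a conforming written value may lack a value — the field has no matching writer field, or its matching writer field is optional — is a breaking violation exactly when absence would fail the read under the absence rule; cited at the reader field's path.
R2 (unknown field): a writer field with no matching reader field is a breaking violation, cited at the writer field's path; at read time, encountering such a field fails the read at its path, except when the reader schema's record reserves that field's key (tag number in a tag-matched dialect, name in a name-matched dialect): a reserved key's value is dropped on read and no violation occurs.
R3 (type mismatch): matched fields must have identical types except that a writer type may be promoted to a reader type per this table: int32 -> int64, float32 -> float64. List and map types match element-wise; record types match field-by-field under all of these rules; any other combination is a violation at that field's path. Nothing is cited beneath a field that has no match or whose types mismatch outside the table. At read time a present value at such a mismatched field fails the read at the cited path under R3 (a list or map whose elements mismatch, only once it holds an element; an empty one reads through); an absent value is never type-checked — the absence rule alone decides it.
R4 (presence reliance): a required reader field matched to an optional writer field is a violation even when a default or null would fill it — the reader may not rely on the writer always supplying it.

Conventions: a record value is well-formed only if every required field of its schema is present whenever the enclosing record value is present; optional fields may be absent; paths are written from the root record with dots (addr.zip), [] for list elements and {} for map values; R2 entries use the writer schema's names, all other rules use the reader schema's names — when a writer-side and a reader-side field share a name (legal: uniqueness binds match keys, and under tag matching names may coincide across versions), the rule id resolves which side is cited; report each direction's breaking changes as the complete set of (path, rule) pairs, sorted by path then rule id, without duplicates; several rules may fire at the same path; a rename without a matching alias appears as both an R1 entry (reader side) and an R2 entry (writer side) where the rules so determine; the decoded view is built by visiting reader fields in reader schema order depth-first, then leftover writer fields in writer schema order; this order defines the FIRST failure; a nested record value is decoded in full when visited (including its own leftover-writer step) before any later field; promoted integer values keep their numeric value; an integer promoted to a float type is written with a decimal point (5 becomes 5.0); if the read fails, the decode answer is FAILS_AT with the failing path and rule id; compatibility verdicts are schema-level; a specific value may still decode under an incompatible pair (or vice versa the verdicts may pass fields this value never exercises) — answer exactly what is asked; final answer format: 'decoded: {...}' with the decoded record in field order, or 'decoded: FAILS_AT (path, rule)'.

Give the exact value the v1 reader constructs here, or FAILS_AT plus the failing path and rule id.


decoded: FAILS_AT (factor, R1)

the writer's type comes first in each Ticket pair
decode (reader v1):
  extras := [0.0]
  id := 3 (int32 -> int64)
  read fails at factor under R1 (no fill)
  => FAILS_AT (factor, R1)
remaining Ticket differences; none change what is asked:
  field id in record Ticket: type int64 changed to int32 -> matters for Ticket compatibility verdicts, not for this value's decode
  added field score to record Ticket: required float32, tag 24, default 10.0 (in v2 it sits immediately before price) -> matters for Ticket compatibility verdicts, not for this value's decode
  removed field title from record Ticket -> matters for Ticket compatibility verdicts, not for this value's decode


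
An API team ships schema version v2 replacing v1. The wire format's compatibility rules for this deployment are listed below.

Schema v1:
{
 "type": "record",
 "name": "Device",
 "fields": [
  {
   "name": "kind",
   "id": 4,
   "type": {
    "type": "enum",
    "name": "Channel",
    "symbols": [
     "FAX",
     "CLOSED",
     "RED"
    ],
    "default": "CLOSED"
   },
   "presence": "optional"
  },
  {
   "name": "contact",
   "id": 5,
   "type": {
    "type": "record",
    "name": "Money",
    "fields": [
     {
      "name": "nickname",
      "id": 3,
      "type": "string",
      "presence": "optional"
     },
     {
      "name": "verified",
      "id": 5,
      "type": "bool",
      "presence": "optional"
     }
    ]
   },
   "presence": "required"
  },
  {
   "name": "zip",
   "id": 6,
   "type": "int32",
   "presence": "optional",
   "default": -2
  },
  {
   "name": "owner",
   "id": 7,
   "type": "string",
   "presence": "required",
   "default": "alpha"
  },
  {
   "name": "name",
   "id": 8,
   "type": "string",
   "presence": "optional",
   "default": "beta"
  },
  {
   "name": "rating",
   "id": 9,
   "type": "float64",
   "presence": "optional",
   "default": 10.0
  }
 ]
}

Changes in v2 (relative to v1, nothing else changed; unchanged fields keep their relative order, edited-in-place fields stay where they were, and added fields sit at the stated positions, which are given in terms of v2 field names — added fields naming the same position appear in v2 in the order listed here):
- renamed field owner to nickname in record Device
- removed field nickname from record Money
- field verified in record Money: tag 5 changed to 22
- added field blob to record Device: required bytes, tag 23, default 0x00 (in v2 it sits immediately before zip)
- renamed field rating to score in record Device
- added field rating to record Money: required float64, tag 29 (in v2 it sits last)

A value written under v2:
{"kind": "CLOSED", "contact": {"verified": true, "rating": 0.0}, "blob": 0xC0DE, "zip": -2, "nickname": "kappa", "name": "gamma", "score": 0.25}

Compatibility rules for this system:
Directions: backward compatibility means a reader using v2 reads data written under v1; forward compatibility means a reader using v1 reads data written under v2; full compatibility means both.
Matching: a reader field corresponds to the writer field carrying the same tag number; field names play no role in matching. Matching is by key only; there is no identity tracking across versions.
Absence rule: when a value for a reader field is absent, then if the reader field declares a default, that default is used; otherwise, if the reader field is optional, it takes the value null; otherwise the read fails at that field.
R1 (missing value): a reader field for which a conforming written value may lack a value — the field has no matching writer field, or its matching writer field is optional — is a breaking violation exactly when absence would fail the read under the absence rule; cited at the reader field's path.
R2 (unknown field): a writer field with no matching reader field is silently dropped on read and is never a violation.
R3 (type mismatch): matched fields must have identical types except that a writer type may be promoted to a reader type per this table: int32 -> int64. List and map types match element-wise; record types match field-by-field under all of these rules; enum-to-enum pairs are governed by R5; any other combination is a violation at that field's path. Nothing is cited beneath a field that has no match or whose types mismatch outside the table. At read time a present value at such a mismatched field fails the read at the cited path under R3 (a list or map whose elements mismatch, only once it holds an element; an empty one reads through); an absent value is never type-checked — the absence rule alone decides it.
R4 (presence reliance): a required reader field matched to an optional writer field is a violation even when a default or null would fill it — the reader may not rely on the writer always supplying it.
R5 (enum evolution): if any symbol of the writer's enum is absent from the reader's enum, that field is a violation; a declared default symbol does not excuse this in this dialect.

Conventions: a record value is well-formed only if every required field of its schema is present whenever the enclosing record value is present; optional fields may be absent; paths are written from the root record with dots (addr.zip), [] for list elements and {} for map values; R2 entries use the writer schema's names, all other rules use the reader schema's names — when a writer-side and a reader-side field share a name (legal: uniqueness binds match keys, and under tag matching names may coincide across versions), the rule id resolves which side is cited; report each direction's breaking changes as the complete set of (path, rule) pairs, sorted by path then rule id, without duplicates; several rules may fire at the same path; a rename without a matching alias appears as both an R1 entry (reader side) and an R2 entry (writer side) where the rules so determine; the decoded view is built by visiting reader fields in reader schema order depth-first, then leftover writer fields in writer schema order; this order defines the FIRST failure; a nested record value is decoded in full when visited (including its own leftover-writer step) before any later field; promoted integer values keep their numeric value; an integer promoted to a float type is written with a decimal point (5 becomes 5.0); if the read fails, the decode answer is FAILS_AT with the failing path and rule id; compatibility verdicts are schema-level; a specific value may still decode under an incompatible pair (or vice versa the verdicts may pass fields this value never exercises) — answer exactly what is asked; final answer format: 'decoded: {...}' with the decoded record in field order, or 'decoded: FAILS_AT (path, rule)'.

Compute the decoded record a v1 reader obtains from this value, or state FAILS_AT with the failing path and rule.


each type pair in Device: writer, then reader
decoding the Device value with the v1 reader:
  kind := "CLOSED"
  contact.nickname := null (not supplied -> null)
  contact.verified := null (not supplied -> null)
  writer contact.verified: unmatched, discarded
  writer contact.rating: unmatched, discarded
  zip := -2
  owner := "kappa" (from writer nickname)
  name := "gamma"
  rating := 0.25 (from writer score)
  writer blob: unmatched, discarded
  => decoded: {"kind": "CLOSED", "contact": {"nickname": null, "verified": null}, "zip": -2, "owner": "kappa", "name": "gamma", "rating": 0.25}
remaining Device differences; none change what is asked:
  renamed field owner to nickname in record Device -> triggers nothing under the printed rules; the Device answer is the same either way
  removed field nickname from record Money -> triggers nothing under the printed rules; the Device answer is the same either way
  added field rating to record Money: required float64, tag 29 (in v2 it sits last) -> schema-level compatibility only; this Device value's decode is unchanged
  renamed field rating to score in record Device -> triggers nothing under the printed rules; the Device answer is the same either way
  added field blob to record Device: required bytes, tag 23, default 0x00 (in v2 it sits immediately before zip) -> triggers nothing under the printed rules; the Device answer is the same either way

decoded: {"kind": "CLOSED", "contact": {"nickname": null, "verified": null}, "zip": -2, "owner": "kappa", "name": "gamma", "rating": 0.25}


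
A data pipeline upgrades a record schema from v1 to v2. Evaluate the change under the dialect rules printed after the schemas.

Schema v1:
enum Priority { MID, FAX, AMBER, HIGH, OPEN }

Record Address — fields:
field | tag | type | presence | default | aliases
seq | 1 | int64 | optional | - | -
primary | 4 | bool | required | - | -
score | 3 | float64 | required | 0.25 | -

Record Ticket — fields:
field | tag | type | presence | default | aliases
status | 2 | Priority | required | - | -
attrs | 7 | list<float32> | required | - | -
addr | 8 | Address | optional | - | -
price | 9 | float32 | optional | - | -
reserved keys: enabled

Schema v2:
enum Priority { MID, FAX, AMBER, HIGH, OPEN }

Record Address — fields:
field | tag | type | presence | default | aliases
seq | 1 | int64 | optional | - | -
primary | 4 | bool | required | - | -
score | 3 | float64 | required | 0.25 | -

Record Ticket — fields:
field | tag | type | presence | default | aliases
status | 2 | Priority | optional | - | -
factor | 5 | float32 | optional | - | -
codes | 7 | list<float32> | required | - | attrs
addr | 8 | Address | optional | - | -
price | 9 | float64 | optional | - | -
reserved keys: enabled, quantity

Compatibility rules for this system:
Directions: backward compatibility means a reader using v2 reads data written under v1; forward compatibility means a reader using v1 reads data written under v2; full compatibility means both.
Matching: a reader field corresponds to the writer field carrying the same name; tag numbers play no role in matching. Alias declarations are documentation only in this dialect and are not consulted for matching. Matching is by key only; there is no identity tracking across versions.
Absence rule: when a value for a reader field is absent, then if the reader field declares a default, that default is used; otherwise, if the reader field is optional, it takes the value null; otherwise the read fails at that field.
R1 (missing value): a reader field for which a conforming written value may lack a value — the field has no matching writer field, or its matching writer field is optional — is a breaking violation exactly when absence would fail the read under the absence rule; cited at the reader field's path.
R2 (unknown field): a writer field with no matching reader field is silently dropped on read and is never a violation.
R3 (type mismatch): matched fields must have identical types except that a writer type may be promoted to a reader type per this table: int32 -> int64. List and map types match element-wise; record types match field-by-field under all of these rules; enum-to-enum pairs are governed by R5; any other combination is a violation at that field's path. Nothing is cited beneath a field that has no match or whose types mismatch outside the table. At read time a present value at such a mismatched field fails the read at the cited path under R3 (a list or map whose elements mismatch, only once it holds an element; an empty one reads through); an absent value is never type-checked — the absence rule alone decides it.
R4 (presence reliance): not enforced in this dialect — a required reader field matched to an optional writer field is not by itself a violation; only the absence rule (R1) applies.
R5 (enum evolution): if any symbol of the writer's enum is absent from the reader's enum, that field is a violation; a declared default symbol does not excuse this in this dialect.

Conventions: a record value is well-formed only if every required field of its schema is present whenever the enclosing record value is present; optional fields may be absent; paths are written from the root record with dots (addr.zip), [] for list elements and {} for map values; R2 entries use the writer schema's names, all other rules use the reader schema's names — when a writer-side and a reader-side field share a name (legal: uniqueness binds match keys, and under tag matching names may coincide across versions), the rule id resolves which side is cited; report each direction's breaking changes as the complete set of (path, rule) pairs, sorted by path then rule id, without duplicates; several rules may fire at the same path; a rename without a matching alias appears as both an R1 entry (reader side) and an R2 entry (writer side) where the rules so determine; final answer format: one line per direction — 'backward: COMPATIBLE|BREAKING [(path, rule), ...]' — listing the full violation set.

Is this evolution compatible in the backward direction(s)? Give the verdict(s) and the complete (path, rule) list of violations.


the writer's type comes first in each Ticket pair
checking backward for Ticket: reader v2 against writer v1:
  writer required, Priority -> Priority: reader status maps from writer status
  factor: no writer-side match
  codes: no writer-side match
  writer optional, Address -> Address: reader addr maps from writer addr
  writer optional, float32 -> float64: reader price maps from writer price
  writer field attrs has no reader counterpart
  writer optional, int64 -> int64: reader addr.seq maps from writer addr.seq
  writer required, bool -> bool: reader addr.primary maps from writer addr.primary
  writer required, float64 -> float64: reader addr.score maps from writer addr.score
  R1 fires at codes
  R3 fires at price
  => backward verdict for Ticket: BREAKING, 2 violation(s)
checking off the Ticket differences that do not matter here:
  added field factor to record Ticket: optional float32, tag 5 (in v2 it sits immediately before codes) -> inert for the asked Ticket verdict: nothing fires
  field status in record Ticket: required changed to optional -> affects forward compatibility only, which is not asked

backward: BREAKING [(codes, R1), (price, R3)]


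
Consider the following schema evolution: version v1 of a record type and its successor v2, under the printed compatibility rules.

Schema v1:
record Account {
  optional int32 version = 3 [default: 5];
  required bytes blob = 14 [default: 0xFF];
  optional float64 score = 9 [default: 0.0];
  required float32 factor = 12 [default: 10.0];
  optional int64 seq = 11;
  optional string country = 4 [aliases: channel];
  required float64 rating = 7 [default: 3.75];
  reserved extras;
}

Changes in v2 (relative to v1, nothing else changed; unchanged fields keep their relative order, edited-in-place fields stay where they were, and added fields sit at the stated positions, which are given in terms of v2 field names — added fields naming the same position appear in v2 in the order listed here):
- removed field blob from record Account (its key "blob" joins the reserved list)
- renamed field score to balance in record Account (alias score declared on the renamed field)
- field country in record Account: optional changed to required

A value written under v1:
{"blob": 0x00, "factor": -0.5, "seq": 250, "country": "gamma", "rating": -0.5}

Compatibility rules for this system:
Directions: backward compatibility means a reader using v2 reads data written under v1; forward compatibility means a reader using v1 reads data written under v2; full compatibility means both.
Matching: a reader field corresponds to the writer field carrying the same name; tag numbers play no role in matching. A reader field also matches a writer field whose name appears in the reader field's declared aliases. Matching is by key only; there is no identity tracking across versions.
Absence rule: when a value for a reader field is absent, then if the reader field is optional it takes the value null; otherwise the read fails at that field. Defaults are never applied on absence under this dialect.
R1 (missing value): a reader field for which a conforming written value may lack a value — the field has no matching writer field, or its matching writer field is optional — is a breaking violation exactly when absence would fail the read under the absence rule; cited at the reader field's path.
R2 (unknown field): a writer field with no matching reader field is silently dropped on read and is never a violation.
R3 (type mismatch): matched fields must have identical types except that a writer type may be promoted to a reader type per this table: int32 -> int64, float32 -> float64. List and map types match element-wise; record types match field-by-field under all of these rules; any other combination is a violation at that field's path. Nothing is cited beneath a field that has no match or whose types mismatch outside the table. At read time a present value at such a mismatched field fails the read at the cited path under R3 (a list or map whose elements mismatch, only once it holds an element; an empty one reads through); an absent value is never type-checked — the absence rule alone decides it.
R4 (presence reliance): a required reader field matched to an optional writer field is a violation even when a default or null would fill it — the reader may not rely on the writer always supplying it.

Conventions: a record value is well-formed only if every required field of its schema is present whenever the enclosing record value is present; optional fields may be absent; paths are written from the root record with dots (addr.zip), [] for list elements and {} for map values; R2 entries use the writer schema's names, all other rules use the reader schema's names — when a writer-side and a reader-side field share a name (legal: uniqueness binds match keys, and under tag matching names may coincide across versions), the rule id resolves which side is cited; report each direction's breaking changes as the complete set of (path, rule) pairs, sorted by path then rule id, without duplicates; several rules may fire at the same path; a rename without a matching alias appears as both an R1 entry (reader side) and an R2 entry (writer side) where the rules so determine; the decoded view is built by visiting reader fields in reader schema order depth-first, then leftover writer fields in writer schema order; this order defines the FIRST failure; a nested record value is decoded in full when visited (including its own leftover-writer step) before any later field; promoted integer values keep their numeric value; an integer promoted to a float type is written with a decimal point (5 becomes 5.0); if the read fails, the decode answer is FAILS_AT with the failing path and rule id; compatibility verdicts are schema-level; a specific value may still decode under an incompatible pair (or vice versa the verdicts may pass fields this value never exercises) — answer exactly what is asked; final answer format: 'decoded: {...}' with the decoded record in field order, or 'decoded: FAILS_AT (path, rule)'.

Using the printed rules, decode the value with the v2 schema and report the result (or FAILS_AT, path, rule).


decoded: {"version": null, "balance": null, "factor": -0.5, "seq": 250, "country": "gamma", "rating": -0.5}

in Account below, arrows point writer -> reader
migrating the Account value to v2:
  version := null (absent, optional -> null)
  balance := null (absent, optional -> null)
  factor := -0.5
  seq := 250
  country := "gamma"
  rating := -0.5
  writer blob: unknown -> dropped
  => decoded: {"version": null, "balance": null, "factor": -0.5, "seq": 250, "country": "gamma", "rating": -0.5}
the rest of the Account diff is inert for this question:
  field country in record Account: optional changed to required -> matters for Account compatibility verdicts, not for this value's decode


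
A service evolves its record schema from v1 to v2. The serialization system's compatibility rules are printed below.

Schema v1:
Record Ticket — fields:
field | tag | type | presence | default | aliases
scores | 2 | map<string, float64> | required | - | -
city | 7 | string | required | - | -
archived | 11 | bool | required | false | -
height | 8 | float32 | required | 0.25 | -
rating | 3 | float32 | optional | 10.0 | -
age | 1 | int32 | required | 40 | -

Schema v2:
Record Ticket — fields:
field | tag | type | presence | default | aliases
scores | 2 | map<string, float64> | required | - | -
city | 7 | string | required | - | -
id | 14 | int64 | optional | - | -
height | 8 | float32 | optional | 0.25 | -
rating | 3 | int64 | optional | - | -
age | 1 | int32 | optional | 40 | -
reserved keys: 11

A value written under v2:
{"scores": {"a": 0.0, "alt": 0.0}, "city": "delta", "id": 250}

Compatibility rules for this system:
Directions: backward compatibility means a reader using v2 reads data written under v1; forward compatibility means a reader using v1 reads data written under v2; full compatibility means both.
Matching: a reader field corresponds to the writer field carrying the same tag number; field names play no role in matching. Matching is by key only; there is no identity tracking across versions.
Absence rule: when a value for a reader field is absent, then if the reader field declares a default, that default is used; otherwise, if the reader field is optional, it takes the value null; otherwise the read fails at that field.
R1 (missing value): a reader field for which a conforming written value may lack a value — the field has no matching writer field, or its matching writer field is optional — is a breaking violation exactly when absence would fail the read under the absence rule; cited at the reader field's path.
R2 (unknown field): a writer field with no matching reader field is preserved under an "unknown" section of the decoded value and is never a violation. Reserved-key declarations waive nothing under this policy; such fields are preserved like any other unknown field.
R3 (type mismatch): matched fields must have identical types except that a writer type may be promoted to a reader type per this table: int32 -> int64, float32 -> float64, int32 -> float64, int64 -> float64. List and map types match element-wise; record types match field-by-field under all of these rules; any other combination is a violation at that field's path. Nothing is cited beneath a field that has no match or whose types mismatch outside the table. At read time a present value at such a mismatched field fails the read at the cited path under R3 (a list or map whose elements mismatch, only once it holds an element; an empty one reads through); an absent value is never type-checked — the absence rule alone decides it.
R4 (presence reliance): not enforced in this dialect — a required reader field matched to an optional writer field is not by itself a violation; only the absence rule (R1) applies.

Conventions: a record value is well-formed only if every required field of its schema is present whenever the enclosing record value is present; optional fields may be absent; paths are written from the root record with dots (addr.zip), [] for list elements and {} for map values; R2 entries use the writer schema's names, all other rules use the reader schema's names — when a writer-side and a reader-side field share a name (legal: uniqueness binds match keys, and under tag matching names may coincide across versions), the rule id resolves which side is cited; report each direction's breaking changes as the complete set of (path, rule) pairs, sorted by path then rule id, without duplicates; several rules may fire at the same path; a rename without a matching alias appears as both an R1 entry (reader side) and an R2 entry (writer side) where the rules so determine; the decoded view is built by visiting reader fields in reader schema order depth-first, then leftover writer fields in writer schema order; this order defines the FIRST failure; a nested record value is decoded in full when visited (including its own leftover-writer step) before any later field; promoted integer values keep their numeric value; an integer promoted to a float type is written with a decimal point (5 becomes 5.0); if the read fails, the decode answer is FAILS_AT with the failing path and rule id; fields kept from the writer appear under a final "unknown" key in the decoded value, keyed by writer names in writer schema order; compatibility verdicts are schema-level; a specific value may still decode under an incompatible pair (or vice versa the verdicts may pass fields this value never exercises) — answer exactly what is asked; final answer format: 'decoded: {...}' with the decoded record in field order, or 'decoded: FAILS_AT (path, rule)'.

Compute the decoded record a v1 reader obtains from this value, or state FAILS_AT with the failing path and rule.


arrows below run writer -> reader for Ticket
decoding the Ticket value with the v1 reader:
  scores := {"a": 0.0, "alt": 0.0}
  city := "delta"
  archived := false (no value, default fills)
  height := 0.25 (no value, default fills)
  rating := 10.0 (no value, default fills)
  age := 40 (no value, default fills)
  writer id: kept under "unknown"
  => decoded: {"scores": {"a": 0.0, "alt": 0.0}, "city": "delta", "archived": false, "height": 0.25, "rating": 10.0, "age": 40, "unknown": {"id": 250}}
checking off the Ticket differences that do not matter here:
  field rating in record Ticket: type float32 changed to int64 (its default is dropped) -> changes Ticket's schema-level verdicts only — the decode of this value is the same
  field height in record Ticket: required changed to optional -> no rule fires on it and the decoded Ticket view is identical with or without it
  removed field archived from record Ticket (its key 11 joins the reserved list) -> no rule fires on it and the decoded Ticket view is identical with or without it
  field age in record Ticket: required changed to optional -> no rule fires on it and the decoded Ticket view is identical with or without it

decoded: {"scores": {"a": 0.0, "alt": 0.0}, "city": "delta", "archived": false, "height": 0.25, "rating": 10.0, "age": 40, "unknown": {"id": 250}}


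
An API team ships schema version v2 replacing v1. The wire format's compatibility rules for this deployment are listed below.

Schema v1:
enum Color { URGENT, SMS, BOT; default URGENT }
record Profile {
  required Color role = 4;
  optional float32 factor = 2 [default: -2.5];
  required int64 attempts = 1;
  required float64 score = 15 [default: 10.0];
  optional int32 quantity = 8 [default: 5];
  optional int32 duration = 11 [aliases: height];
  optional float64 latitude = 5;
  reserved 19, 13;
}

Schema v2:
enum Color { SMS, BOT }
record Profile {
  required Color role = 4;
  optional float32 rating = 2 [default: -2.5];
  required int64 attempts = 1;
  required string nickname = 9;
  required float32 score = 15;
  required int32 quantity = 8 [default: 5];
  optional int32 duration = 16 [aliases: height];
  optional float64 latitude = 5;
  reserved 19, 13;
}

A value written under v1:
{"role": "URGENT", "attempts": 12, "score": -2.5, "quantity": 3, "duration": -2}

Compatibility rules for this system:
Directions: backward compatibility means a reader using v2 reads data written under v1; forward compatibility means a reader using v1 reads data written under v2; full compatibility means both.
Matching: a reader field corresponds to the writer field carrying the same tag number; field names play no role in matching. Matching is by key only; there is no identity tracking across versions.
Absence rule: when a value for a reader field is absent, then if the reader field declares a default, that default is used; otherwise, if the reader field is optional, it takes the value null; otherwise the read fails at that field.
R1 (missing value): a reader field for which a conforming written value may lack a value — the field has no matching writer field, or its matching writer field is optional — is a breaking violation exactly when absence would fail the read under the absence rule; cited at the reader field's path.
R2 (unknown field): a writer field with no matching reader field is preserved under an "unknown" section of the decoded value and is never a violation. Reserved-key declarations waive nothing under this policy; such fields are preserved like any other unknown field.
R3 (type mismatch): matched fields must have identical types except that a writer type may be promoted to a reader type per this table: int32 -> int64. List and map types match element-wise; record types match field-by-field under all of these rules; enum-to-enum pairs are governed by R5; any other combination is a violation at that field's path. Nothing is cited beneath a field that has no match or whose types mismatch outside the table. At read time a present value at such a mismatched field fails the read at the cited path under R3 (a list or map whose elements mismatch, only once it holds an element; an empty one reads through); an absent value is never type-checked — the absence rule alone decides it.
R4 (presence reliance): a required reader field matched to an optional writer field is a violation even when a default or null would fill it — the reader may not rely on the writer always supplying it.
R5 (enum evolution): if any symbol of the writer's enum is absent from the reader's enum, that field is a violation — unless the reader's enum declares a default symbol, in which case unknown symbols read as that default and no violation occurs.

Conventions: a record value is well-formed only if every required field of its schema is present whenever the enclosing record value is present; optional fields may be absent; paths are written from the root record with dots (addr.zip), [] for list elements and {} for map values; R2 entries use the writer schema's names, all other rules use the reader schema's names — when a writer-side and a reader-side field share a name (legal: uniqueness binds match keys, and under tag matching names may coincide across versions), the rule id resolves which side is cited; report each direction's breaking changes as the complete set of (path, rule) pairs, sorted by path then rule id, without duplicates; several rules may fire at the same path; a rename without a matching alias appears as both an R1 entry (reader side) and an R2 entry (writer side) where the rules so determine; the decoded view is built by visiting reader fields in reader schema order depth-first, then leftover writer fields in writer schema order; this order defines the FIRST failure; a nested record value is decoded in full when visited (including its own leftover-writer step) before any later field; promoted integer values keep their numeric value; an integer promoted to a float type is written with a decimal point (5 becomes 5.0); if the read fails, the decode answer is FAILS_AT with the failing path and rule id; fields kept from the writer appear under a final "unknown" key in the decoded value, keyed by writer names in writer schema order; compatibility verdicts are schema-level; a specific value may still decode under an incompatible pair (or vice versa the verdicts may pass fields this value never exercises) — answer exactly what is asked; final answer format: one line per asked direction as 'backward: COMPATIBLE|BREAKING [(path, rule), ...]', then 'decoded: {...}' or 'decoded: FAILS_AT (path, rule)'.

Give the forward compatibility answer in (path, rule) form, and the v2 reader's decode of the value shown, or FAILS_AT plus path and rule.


each type pair in Profile: writer, then reader
forward for Profile (reader v1, writer v2):
  role: paired with writer role (Color -> Color; writer required)
  factor: paired with writer rating (float32 -> float32; writer optional)
  attempts: paired with writer attempts (int64 -> int64; writer required)
  score: paired with writer score (float32 -> float64; writer required)
  quantity: paired with writer quantity (int32 -> int32; writer required)
  duration has no writer counterpart
  latitude: paired with writer latitude (float64 -> float64; writer optional)
  writer field nickname has no reader counterpart
  writer field duration has no reader counterpart
  violation R3 at score
  => forward verdict for Profile: BREAKING, 1 violation(s)
migrating the Profile value to v2:
  read fails at role under R5
  => FAILS_AT (role, R5)
ruling out the remaining Profile differences:
  field quantity in record Profile: optional changed to required -> fires only in the backward direction of Profile, which is not asked here
  added field nickname to record Profile: required string, tag 9 (in v2 it sits immediately before score) -> fires only in the backward direction of Profile, which is not asked here
  renamed field factor to rating in record Profile -> inert for the asked Profile verdict: nothing fires
  field duration in record Profile: tag 11 changed to 16 -> inert for the asked Profile verdict: nothing fires

forward: BREAKING [(score, R3)]; decoded: FAILS_AT (role, R5)
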